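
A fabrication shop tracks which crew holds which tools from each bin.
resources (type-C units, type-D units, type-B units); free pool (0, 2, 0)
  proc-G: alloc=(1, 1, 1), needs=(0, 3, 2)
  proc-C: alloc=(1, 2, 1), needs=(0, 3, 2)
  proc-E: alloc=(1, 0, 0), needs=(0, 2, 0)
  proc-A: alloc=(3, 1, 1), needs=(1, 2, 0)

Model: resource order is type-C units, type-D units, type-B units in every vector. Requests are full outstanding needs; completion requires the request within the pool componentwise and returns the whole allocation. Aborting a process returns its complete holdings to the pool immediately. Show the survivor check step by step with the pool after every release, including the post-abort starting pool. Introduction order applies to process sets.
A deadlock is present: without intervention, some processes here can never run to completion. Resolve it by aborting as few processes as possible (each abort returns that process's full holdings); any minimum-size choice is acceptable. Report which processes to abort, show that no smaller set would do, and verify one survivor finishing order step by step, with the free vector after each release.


The answer: abort proc-C.
Key observation: before aborting proc-C, proc-G was permanently blocked — no order could ever run it; afterwards it completes at step 2.
No smaller set exists: with zero aborts the deadlock remains.
Survivors finish in the order: proc-A, proc-G, proc-E. Check, step by step (pool after the aborts first):
  pool = (1, 4, 1)
  run proc-A (needs (1, 2, 0), free (1, 4, 1)); after release of (3, 1, 1) the pool is (4, 5, 2)
  run proc-G (needs (0, 3, 2), free (4, 5, 2)); after release of (1, 1, 1) the pool is (5, 6, 3)
  run proc-E (needs (0, 2, 0), free (5, 6, 3)); after release of (1, 0, 0) the pool is (6, 6, 3)


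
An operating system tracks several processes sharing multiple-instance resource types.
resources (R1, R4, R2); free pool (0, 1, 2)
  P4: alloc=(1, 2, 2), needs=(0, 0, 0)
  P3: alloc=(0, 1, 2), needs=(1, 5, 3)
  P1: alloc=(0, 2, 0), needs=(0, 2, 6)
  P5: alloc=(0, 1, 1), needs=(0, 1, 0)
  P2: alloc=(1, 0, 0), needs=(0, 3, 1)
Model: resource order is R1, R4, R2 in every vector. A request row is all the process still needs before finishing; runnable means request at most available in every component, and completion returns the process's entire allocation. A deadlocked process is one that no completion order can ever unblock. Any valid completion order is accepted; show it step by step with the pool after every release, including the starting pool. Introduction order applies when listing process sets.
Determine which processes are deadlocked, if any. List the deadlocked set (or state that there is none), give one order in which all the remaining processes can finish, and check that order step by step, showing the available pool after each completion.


The deadlocked set is P3 and P1.
Key observation: after P4, P5, P2 the pool peaks at (2, 4, 5), and each blocked process is short somewhere: P3 on R4; P1 on R2.
The rest can finish in the order P4, P5, P2. Verifying each step:
  pool = (0, 1, 2)
  run P4 (needs (0, 0, 0), free (0, 1, 2)); after release of (1, 2, 2) the pool is (1, 3, 4)
  run P5 (needs (0, 1, 0), free (1, 3, 4)); after release of (0, 1, 1) the pool is (1, 4, 5)
  run P2 (needs (0, 3, 1), free (1, 4, 5)); after release of (1, 0, 0) the pool is (2, 4, 5)
The blocked processes can never fit:
  P3 cannot run: need (1, 5, 3) vs free (2, 4, 5) (insufficient R4)
  P1 cannot run: need (0, 2, 6) vs free (2, 4, 5) (insufficient R2)


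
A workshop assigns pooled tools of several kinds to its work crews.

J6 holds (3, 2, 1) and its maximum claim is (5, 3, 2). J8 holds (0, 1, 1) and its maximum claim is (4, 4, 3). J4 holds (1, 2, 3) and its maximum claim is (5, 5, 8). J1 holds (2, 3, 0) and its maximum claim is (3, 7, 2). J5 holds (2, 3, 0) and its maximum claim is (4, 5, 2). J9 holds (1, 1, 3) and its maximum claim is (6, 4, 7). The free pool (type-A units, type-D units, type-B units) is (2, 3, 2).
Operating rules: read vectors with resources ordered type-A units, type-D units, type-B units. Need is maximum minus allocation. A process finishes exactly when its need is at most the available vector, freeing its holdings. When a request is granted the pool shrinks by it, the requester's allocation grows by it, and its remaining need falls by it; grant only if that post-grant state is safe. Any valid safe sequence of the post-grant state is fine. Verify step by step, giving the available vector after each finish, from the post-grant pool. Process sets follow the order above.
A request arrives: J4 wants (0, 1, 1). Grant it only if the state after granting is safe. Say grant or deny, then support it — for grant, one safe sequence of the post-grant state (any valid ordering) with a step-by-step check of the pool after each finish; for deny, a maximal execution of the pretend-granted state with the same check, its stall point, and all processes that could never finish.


DENY. Granting would leave the state unsafe.
Key observation: type-B units is the bottleneck — with J6, J8, J1, J5 done the pool holds (9, 11, 3), short of every remaining need.
Pretend the grant happened; the run J6, J8, J1, J5 goes as far as possible. Step-by-step check:
  pool = (2, 2, 1)
  run J6 (needs (2, 1, 1), free (2, 2, 1)); after release of (3, 2, 1) the pool is (5, 4, 2)
  run J8 (needs (4, 3, 2), free (5, 4, 2)); after release of (0, 1, 1) the pool is (5, 5, 3)
  run J1 (needs (1, 4, 2), free (5, 5, 3)); after release of (2, 3, 0) the pool is (7, 8, 3)
  run J5 (needs (2, 2, 2), free (7, 8, 3)); after release of (2, 3, 0) the pool is (9, 11, 3)
  J4 cannot run: need (4, 2, 4) vs free (9, 11, 3) (insufficient type-B units)
  J9 cannot run: need (5, 3, 4) vs free (9, 11, 3) (insufficient type-B units)
Had the request been granted, J4 and J9 could never finish.


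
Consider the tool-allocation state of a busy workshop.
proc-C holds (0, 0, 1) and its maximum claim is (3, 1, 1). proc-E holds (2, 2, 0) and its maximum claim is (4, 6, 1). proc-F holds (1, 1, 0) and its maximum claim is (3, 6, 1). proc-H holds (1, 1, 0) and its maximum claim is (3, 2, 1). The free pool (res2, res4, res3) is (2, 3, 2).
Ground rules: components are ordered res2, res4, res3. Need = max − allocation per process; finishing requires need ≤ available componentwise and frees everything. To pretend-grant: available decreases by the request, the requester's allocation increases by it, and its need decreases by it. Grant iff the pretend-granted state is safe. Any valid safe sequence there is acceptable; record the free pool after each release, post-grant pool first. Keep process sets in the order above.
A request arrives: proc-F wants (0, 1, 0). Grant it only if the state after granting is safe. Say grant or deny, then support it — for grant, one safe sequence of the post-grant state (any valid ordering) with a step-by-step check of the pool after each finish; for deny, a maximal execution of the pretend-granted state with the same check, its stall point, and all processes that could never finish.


DENY — the pretend-granted state is unsafe.
Key observation: even finishing proc-H, proc-C leaves just (3, 3, 3) free — too little res4 for any of the remaining processes.
After a pretend grant, a maximal execution: proc-H, proc-C — then nothing else fits. Walking it through:
  pool = (2, 2, 2)
  proc-H needs (2, 1, 1) <= (2, 2, 2) -> finishes; pool += (1, 1, 0) = (3, 3, 2)
  proc-C needs (3, 1, 0) <= (3, 3, 2) -> finishes; pool += (0, 0, 1) = (3, 3, 3)
  blocked: proc-E wants (2, 4, 1), pool (3, 3, 3) — not enough res4
  blocked: proc-F wants (2, 4, 1), pool (3, 3, 3) — not enough res4
Had the request been granted, proc-E and proc-F could never finish.


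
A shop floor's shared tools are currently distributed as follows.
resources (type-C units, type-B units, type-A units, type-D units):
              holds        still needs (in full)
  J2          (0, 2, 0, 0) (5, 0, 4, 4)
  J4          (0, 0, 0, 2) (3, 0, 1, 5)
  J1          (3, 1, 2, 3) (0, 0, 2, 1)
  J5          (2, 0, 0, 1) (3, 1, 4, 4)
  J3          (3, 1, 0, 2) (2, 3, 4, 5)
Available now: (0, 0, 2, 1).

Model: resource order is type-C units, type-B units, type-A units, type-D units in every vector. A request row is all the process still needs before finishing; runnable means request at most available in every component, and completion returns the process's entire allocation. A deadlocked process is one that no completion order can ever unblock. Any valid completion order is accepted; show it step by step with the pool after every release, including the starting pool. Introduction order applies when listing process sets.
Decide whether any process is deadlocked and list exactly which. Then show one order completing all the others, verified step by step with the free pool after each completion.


The deadlocked set is empty.
Key observation: there is always a runnable process — J1 first — so the state unwinds completely.
A valid finishing order for the others: J1, J5, J2, J4, J3. Walking it through:
  pool = (0, 0, 2, 1)
  run J1 (needs (0, 0, 2, 1), free (0, 0, 2, 1)); after release of (3, 1, 2, 3) the pool is (3, 1, 4, 4)
  run J5 (needs (3, 1, 4, 4), free (3, 1, 4, 4)); after release of (2, 0, 0, 1) the pool is (5, 1, 4, 5)
  run J2 (needs (5, 0, 4, 4), free (5, 1, 4, 5)); after release of (0, 2, 0, 0) the pool is (5, 3, 4, 5)
  run J4 (needs (3, 0, 1, 5), free (5, 3, 4, 5)); after release of (0, 0, 0, 2) the pool is (5, 3, 4, 7)
  run J3 (needs (2, 3, 4, 5), free (5, 3, 4, 7)); after release of (3, 1, 0, 2) the pool is (8, 4, 4, 9)


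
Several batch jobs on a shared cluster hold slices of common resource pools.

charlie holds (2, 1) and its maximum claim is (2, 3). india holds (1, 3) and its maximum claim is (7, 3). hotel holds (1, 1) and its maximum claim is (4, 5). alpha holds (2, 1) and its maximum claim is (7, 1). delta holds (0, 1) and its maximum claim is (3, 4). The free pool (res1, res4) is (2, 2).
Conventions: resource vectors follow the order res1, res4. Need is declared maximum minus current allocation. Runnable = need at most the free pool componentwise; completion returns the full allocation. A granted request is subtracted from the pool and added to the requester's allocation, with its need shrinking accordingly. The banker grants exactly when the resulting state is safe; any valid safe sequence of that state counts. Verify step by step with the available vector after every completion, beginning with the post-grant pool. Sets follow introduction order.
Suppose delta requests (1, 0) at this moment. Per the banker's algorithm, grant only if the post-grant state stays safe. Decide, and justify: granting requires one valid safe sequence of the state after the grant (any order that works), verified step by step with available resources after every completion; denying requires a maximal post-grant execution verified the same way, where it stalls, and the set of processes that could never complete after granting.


GRANT: granting preserves safety; a valid post-grant sequence is charlie, delta, hotel, alpha, india.
Key observation: with (1, 2) left after the transfer, charlie can run at once — the state stays safe.
Verifying the post-grant state step by step:
  pool = (1, 2)
  charlie: need (0, 2) fits (1, 2); releases (2, 1), pool now (3, 3)
  delta: need (2, 3) fits (3, 3); releases (1, 1), pool now (4, 4)
  hotel: need (3, 4) fits (4, 4); releases (1, 1), pool now (5, 5)
  alpha: need (5, 0) fits (5, 5); releases (2, 1), pool now (7, 6)
  india: need (6, 0) fits (7, 6); releases (1, 3), pool now (8, 9)


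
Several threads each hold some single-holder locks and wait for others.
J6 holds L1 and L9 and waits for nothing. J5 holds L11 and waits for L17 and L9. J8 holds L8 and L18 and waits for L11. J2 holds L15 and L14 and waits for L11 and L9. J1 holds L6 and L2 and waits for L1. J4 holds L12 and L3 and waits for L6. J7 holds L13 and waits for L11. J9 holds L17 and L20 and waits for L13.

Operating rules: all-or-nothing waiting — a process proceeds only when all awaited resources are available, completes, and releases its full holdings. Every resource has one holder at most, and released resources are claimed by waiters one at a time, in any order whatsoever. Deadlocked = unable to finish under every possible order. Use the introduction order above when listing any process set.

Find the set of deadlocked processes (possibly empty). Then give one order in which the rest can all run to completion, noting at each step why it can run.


Deadlocked: J5, J8, J2, J7 and J9.
Key observation: along J5 -> J9 -> J7 -> J5, each member waits on what the next one holds — a deadlock; J8 and J2 wait into the deadlock from upstream.
One completion order for the rest: J6, J1, J4.
Verifying each step:
  J6: no waits; runs immediately, freeing L1 and L9
  J1: everything it awaited (L1) is free; runs, freeing L6 and L2
  J4: everything it awaited (L6) is free; runs, freeing L12 and L3


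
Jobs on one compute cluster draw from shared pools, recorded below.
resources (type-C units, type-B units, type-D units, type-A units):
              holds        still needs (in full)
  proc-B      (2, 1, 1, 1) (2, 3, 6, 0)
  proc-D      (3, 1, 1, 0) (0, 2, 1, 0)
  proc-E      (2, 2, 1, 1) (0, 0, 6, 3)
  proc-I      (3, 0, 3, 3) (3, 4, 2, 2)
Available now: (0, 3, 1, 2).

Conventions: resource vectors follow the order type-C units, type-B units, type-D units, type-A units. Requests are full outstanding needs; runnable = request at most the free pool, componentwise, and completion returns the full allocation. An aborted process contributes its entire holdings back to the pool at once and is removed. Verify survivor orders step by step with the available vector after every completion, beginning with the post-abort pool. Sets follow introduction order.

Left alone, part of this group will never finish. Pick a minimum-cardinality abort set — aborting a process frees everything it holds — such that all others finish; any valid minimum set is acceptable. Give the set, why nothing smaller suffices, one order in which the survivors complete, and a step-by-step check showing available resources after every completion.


Minimum abort set: proc-B.
Key observation: the returned (2, 1, 1, 1) from proc-B is what brings proc-E — unrunnable before, under any order — into play at step 3.
Minimality: the empty abort set fails — the state is deadlocked as it stands.
One survivor order: proc-D, proc-I, proc-E. Walking it through (post-abort pool first):
  pool = (2, 4, 2, 3)
  run proc-D (needs (0, 2, 1, 0), free (2, 4, 2, 3)); after release of (3, 1, 1, 0) the pool is (5, 5, 3, 3)
  run proc-I (needs (3, 4, 2, 2), free (5, 5, 3, 3)); after release of (3, 0, 3, 3) the pool is (8, 5, 6, 6)
  run proc-E (needs (0, 0, 6, 3), free (8, 5, 6, 6)); after release of (2, 2, 1, 1) the pool is (10, 7, 7, 7)


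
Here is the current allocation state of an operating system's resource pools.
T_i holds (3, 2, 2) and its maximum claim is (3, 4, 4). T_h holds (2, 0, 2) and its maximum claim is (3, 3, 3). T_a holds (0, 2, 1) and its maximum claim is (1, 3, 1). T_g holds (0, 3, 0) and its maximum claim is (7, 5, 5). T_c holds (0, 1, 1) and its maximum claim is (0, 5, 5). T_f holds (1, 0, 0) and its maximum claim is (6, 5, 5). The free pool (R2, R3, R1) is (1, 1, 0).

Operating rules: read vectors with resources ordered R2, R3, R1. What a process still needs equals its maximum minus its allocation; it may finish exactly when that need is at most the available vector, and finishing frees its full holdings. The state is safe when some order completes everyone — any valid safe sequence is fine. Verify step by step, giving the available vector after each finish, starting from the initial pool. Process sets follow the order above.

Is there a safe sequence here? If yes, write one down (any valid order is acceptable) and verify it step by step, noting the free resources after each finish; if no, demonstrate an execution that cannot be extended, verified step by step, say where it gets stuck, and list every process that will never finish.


The state is SAFE; one workable sequence: T_a, T_h, T_i, T_f, T_c, T_g.
Key observation: T_a is the earliest step where a requested resource binds exactly: need (1, 1, 0), pool (1, 1, 0) at its turn.
Check, step by step:
  pool = (1, 1, 0)
  T_a needs (1, 1, 0) <= (1, 1, 0) -> finishes; pool += (0, 2, 1) = (1, 3, 1)
  T_h needs (1, 3, 1) <= (1, 3, 1) -> finishes; pool += (2, 0, 2) = (3, 3, 3)
  T_i needs (0, 2, 2) <= (3, 3, 3) -> finishes; pool += (3, 2, 2) = (6, 5, 5)
  T_f needs (5, 5, 5) <= (6, 5, 5) -> finishes; pool += (1, 0, 0) = (7, 5, 5)
  T_c needs (0, 4, 4) <= (7, 5, 5) -> finishes; pool += (0, 1, 1) = (7, 6, 6)
  T_g needs (7, 2, 5) <= (7, 6, 6) -> finishes; pool += (0, 3, 0) = (7, 9, 6)


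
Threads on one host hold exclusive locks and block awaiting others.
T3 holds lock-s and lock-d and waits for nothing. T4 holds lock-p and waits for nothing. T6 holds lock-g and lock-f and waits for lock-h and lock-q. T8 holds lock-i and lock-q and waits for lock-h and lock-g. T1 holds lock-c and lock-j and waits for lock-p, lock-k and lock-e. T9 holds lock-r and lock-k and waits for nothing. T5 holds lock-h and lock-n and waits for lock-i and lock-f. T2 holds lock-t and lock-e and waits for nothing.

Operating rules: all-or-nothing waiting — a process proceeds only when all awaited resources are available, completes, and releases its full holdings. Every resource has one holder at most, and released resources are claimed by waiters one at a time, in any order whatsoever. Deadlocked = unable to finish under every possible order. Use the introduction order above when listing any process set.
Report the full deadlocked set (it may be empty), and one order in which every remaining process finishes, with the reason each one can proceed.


Deadlocked set: T6, T8 and T5.
Key observation: the loop T6 -> T8 -> T6 blocks itself forever; T5 is caught in further circular waits.
A valid finishing order for the others: T9, T3, T4, T2, T1.
Walking it through:
  T9 waits on nothing -> runs at once and releases lock-r and lock-k
  T3 waits on nothing -> runs at once and releases lock-s and lock-d
  T4 waits on nothing -> runs at once and releases lock-p
  T2 waits on nothing -> runs at once and releases lock-t and lock-e
  T1: everything it awaited (lock-p, lock-k and lock-e) is free; runs, freeing lock-c and lock-j


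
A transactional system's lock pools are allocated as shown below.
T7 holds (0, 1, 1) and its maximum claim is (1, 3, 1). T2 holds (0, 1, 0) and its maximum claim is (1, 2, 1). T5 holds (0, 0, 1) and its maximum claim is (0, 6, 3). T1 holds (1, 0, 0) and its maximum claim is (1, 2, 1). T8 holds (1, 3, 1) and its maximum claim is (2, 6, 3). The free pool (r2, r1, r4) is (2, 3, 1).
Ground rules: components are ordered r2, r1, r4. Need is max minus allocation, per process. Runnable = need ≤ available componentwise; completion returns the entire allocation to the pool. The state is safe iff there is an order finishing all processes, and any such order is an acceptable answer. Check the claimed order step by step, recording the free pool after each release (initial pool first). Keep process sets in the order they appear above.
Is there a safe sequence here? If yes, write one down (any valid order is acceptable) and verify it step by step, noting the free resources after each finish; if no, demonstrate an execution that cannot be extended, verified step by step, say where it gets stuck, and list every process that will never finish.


SAFE, for example via the order T1, T7, T2, T8, T5.
Key observation: T1 marks the first exact bind of the order: its need (0, 2, 1) fits the free (2, 3, 1) with zero slack on a requested resource.
Step-by-step check:
  pool = (2, 3, 1)
  T1 needs (0, 2, 1) <= (2, 3, 1) -> finishes; pool += (1, 0, 0) = (3, 3, 1)
  T7 needs (1, 2, 0) <= (3, 3, 1) -> finishes; pool += (0, 1, 1) = (3, 4, 2)
  T2 needs (1, 1, 1) <= (3, 4, 2) -> finishes; pool += (0, 1, 0) = (3, 5, 2)
  T8 needs (1, 3, 2) <= (3, 5, 2) -> finishes; pool += (1, 3, 1) = (4, 8, 3)
  T5 needs (0, 6, 2) <= (4, 8, 3) -> finishes; pool += (0, 0, 1) = (4, 8, 4)


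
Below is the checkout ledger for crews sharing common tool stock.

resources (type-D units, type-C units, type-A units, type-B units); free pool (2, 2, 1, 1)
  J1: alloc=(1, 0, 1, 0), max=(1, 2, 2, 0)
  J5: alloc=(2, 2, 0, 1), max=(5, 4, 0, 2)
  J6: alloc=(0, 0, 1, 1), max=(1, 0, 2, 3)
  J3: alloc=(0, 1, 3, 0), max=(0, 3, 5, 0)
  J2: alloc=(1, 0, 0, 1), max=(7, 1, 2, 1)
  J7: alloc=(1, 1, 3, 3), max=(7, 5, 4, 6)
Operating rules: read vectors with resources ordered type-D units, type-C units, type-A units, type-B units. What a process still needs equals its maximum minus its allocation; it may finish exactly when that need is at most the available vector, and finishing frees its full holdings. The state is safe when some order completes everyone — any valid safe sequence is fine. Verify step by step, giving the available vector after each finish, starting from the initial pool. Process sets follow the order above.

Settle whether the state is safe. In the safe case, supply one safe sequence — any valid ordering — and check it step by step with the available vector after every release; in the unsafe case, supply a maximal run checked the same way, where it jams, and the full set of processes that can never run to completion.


The state is UNSAFE.
Key observation: after J1, J5, J3, J6 complete, (5, 5, 6, 3) is the best the pool ever gets, yet each leftover process wants more type-D units.
Going as far as possible: J1, J5, J3, J6; after that, nothing fits. Walking it through:
  pool = (2, 2, 1, 1)
  J1: need (0, 2, 1, 0) fits (2, 2, 1, 1); releases (1, 0, 1, 0), pool now (3, 2, 2, 1)
  J5: need (3, 2, 0, 1) fits (3, 2, 2, 1); releases (2, 2, 0, 1), pool now (5, 4, 2, 2)
  J3: need (0, 2, 2, 0) fits (5, 4, 2, 2); releases (0, 1, 3, 0), pool now (5, 5, 5, 2)
  J6: need (1, 0, 1, 2) fits (5, 5, 5, 2); releases (0, 0, 1, 1), pool now (5, 5, 6, 3)
  blocked: J2 wants (6, 1, 2, 0), pool (5, 5, 6, 3) — not enough type-D units
  blocked: J7 wants (6, 4, 1, 3), pool (5, 5, 6, 3) — not enough type-D units
Permanently blocked: J2 and J7.


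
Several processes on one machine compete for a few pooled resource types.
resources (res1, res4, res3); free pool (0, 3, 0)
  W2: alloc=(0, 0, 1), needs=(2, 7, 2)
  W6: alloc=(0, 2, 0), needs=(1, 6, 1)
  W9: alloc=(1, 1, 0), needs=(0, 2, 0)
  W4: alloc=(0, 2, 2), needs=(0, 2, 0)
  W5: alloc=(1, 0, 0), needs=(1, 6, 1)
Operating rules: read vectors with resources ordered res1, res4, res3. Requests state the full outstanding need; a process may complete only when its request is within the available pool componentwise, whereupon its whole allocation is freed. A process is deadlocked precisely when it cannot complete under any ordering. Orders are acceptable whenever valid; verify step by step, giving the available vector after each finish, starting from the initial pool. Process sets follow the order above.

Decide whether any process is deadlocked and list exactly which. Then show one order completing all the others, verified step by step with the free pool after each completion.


No process is deadlocked.
Key observation: starting with W9, each completion frees enough for the next — no one is permanently blocked.
The rest can finish in the order W9, W4, W6, W5, W2. Check, step by step:
  pool = (0, 3, 0)
  W9: need (0, 2, 0) fits (0, 3, 0); releases (1, 1, 0), pool now (1, 4, 0)
  W4: need (0, 2, 0) fits (1, 4, 0); releases (0, 2, 2), pool now (1, 6, 2)
  W6: need (1, 6, 1) fits (1, 6, 2); releases (0, 2, 0), pool now (1, 8, 2)
  W5: need (1, 6, 1) fits (1, 8, 2); releases (1, 0, 0), pool now (2, 8, 2)
  W2: need (2, 7, 2) fits (2, 8, 2); releases (0, 0, 1), pool now (2, 8, 3)


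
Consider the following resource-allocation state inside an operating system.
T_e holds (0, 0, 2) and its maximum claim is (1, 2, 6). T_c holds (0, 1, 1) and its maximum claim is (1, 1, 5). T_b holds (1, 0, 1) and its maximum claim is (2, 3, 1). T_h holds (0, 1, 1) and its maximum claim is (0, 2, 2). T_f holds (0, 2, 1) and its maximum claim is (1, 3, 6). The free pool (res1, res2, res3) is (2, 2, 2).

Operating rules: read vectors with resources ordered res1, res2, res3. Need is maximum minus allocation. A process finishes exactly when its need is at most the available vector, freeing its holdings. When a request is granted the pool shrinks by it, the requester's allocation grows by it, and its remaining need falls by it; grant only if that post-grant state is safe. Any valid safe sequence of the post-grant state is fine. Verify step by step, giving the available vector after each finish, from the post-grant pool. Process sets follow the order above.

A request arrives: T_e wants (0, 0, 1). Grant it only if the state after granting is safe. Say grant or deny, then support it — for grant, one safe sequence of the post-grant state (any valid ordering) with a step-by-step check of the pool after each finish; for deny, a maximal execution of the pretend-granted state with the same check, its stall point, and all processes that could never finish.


GRANT. The post-grant state is safe; one safe sequence: T_h, T_b, T_e, T_f, T_c.
Key observation: even at the reduced pool (2, 2, 1), T_h fits immediately, so safety survives the grant.
Verifying the post-grant state step by step:
  pool = (2, 2, 1)
  run T_h (needs (0, 1, 1), free (2, 2, 1)); after release of (0, 1, 1) the pool is (2, 3, 2)
  run T_b (needs (1, 3, 0), free (2, 3, 2)); after release of (1, 0, 1) the pool is (3, 3, 3)
  run T_e (needs (1, 2, 3), free (3, 3, 3)); after release of (0, 0, 3) the pool is (3, 3, 6)
  run T_f (needs (1, 1, 5), free (3, 3, 6)); after release of (0, 2, 1) the pool is (3, 5, 7)
  run T_c (needs (1, 0, 4), free (3, 5, 7)); after release of (0, 1, 1) the pool is (3, 6, 8)


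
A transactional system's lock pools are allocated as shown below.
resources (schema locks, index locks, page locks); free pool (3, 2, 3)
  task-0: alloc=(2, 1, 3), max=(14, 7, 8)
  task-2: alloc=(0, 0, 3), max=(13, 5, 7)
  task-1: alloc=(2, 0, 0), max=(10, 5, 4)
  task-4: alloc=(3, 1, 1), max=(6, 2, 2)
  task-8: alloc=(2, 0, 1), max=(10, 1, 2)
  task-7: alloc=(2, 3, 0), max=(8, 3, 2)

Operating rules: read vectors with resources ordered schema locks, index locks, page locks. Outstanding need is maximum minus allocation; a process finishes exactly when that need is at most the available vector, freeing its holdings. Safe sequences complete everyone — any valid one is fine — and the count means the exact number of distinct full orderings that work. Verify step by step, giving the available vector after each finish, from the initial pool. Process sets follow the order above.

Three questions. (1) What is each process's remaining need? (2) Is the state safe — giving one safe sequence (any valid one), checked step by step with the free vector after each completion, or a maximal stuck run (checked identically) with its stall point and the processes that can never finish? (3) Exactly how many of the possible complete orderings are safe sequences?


(1) Remaining need (order schema locks, index locks, page locks):
  task-0: (12, 6, 5)
  task-2: (13, 5, 4)
  task-1: (8, 5, 4)
  task-4: (3, 1, 1)
  task-8: (8, 1, 1)
  task-7: (6, 0, 2)
(2) The state is SAFE; one workable sequence: task-4, task-7, task-1, task-8, task-0, task-2.
Key observation: the first exact fit in this order is task-4 — it needs (3, 1, 1) with (3, 2, 3) free, meeting a requested resource to the last unit.
Walking it through:
  pool = (3, 2, 3)
  task-4: need (3, 1, 1) fits (3, 2, 3); releases (3, 1, 1), pool now (6, 3, 4)
  task-7: need (6, 0, 2) fits (6, 3, 4); releases (2, 3, 0), pool now (8, 6, 4)
  task-1: need (8, 5, 4) fits (8, 6, 4); releases (2, 0, 0), pool now (10, 6, 4)
  task-8: need (8, 1, 1) fits (10, 6, 4); releases (2, 0, 1), pool now (12, 6, 5)
  task-0: need (12, 6, 5) fits (12, 6, 5); releases (2, 1, 3), pool now (14, 7, 8)
  task-2: need (13, 5, 4) fits (14, 7, 8); releases (0, 0, 3), pool now (14, 7, 11)
(3) Precisely 2 of the possible complete orderings are safe sequences.


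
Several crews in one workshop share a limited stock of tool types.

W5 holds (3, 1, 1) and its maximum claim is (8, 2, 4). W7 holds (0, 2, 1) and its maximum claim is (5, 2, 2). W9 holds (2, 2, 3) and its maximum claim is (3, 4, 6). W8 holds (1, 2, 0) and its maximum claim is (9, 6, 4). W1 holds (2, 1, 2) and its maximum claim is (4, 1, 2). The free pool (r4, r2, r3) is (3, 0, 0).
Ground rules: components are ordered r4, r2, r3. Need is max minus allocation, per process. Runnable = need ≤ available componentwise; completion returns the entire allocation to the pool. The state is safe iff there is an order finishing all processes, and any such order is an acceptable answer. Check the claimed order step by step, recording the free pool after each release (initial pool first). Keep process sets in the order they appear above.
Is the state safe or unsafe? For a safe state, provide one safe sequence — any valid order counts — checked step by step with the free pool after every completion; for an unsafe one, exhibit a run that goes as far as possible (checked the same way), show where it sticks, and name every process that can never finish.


SAFE. One safe sequence: W1, W7, W5, W8, W9.
Key observation: W7 is the earliest step where a requested resource binds exactly: need (5, 0, 1), pool (5, 1, 2) at its turn.
Walking it through:
  pool = (3, 0, 0)
  W1 needs (2, 0, 0) <= (3, 0, 0) -> finishes; pool += (2, 1, 2) = (5, 1, 2)
  W7 needs (5, 0, 1) <= (5, 1, 2) -> finishes; pool += (0, 2, 1) = (5, 3, 3)
  W5 needs (5, 1, 3) <= (5, 3, 3) -> finishes; pool += (3, 1, 1) = (8, 4, 4)
  W8 needs (8, 4, 4) <= (8, 4, 4) -> finishes; pool += (1, 2, 0) = (9, 6, 4)
  W9 needs (1, 2, 3) <= (9, 6, 4) -> finishes; pool += (2, 2, 3) = (11, 8, 7)


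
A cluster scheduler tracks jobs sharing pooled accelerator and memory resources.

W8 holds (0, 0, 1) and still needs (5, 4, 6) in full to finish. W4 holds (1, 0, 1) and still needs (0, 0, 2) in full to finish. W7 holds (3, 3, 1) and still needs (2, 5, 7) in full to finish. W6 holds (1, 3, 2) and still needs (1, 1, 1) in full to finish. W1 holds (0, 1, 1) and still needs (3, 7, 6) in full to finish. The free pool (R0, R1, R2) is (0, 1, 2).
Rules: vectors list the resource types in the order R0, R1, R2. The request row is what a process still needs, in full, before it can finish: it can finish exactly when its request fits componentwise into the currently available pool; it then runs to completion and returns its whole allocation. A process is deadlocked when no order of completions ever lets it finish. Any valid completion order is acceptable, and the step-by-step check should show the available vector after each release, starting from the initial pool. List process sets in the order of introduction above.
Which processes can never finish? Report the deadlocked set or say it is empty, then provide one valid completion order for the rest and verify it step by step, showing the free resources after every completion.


Deadlocked: W8, W7 and W1.
Key observation: once W4, W6 finish, the pool peaks at (2, 4, 5) — and every remaining process still needs more R2 than that.
One completion order for the rest: W4, W6. Walking it through:
  pool = (0, 1, 2)
  W4 needs (0, 0, 2) <= (0, 1, 2) -> finishes; pool += (1, 0, 1) = (1, 1, 3)
  W6 needs (1, 1, 1) <= (1, 1, 3) -> finishes; pool += (1, 3, 2) = (2, 4, 5)
The blocked processes can never fit:
  W8 cannot run: need (5, 4, 6) vs free (2, 4, 5) (insufficient R0 and R2)
  W7 cannot run: need (2, 5, 7) vs free (2, 4, 5) (insufficient R1 and R2)
  W1 cannot run: need (3, 7, 6) vs free (2, 4, 5) (insufficient R0, R1 and R2)


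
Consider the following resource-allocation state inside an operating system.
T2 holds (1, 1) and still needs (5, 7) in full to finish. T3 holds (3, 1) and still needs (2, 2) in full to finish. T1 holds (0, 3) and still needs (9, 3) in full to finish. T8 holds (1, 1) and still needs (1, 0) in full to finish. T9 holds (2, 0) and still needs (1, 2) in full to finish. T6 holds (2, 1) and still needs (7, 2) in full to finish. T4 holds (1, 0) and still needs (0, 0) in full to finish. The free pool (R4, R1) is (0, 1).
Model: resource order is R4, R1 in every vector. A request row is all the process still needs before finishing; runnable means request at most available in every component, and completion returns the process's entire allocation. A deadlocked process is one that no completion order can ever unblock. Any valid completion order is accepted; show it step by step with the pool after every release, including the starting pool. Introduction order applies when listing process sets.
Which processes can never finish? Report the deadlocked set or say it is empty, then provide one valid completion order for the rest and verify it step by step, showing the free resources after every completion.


The deadlocked set is empty.
Key observation: starting with T4, each completion frees enough for the next — no one is permanently blocked.
The rest can finish in the order T4, T8, T9, T3, T6, T1, T2. Step-by-step check:
  pool = (0, 1)
  T4: need (0, 0) fits (0, 1); releases (1, 0), pool now (1, 1)
  T8: need (1, 0) fits (1, 1); releases (1, 1), pool now (2, 2)
  T9: need (1, 2) fits (2, 2); releases (2, 0), pool now (4, 2)
  T3: need (2, 2) fits (4, 2); releases (3, 1), pool now (7, 3)
  T6: need (7, 2) fits (7, 3); releases (2, 1), pool now (9, 4)
  T1: need (9, 3) fits (9, 4); releases (0, 3), pool now (9, 7)
  T2: need (5, 7) fits (9, 7); releases (1, 1), pool now (10, 8)


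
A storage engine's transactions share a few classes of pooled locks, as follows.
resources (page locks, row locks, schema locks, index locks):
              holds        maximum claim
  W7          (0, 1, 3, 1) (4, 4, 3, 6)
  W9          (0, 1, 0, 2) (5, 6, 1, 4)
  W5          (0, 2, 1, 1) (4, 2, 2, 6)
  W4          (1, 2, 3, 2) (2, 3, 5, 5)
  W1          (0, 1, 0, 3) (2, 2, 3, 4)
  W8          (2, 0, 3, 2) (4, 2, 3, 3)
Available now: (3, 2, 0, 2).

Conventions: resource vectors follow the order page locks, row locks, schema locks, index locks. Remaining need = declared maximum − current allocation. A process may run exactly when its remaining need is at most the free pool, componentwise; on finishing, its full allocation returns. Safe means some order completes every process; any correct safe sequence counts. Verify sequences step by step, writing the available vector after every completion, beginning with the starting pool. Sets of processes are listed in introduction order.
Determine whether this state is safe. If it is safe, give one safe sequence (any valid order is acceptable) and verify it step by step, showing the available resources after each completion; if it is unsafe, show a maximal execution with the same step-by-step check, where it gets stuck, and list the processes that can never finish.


SAFE — a valid safe sequence is W8, W1, W4, W9, W5, W7.
Key observation: the order's first zero-slack moment is W8 ((2, 2, 0, 1) needed, (3, 2, 0, 2) free — a requested resource with nothing to spare).
Verifying each step:
  pool = (3, 2, 0, 2)
  W8 needs (2, 2, 0, 1) <= (3, 2, 0, 2) -> finishes; pool += (2, 0, 3, 2) = (5, 2, 3, 4)
  W1 needs (2, 1, 3, 1) <= (5, 2, 3, 4) -> finishes; pool += (0, 1, 0, 3) = (5, 3, 3, 7)
  W4 needs (1, 1, 2, 3) <= (5, 3, 3, 7) -> finishes; pool += (1, 2, 3, 2) = (6, 5, 6, 9)
  W9 needs (5, 5, 1, 2) <= (6, 5, 6, 9) -> finishes; pool += (0, 1, 0, 2) = (6, 6, 6, 11)
  W5 needs (4, 0, 1, 5) <= (6, 6, 6, 11) -> finishes; pool += (0, 2, 1, 1) = (6, 8, 7, 12)
  W7 needs (4, 3, 0, 5) <= (6, 8, 7, 12) -> finishes; pool += (0, 1, 3, 1) = (6, 9, 10, 13)


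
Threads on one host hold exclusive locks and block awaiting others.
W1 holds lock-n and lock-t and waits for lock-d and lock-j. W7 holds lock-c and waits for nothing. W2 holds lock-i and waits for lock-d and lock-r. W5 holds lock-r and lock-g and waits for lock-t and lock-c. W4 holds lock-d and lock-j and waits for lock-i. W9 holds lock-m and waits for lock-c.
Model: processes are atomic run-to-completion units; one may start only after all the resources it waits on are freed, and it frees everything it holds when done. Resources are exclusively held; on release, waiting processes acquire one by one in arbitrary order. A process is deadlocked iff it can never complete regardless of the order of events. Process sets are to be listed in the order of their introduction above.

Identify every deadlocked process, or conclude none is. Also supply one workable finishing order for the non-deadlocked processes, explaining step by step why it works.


Deadlocked: W1, W2, W5 and W4.
Key observation: the cycle W1 -> W4 -> W2 -> W5 -> W1 can never break — each member waits on the next; no other process is dragged down with it.
The rest can finish in the order W7, W9.
Walking it through:
  W7: no waits; runs immediately, freeing lock-c
  run W9 (all its waits — lock-c — are resolved); releases lock-m


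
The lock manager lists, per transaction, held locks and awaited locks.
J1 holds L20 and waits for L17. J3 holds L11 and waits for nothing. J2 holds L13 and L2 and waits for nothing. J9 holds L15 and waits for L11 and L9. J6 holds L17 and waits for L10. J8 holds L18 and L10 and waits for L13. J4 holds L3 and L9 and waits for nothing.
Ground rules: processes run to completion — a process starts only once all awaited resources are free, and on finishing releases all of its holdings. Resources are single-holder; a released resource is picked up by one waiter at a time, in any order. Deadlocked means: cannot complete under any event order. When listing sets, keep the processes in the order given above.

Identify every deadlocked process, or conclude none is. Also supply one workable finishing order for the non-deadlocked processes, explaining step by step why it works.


Nothing here is deadlocked.
Key observation: there is no circular wait here — follow any chain and it reaches a process that is free to run now.
One completion order for the rest: J4, J3, J9, J2, J8, J6, J1.
Check, step by step:
  run J4 (it waits on nothing); releases L3 and L9
  run J3 (it waits on nothing); releases L11
  J9 waits on L11 and L9 — all released -> runs and releases L15
  run J2 (it waits on nothing); releases L13 and L2
  J8 waits on L13 — all released -> runs and releases L18 and L10
  J6 waits on L10 — all released -> runs and releases L17
  J1 waits on L17 — all released -> runs and releases L20


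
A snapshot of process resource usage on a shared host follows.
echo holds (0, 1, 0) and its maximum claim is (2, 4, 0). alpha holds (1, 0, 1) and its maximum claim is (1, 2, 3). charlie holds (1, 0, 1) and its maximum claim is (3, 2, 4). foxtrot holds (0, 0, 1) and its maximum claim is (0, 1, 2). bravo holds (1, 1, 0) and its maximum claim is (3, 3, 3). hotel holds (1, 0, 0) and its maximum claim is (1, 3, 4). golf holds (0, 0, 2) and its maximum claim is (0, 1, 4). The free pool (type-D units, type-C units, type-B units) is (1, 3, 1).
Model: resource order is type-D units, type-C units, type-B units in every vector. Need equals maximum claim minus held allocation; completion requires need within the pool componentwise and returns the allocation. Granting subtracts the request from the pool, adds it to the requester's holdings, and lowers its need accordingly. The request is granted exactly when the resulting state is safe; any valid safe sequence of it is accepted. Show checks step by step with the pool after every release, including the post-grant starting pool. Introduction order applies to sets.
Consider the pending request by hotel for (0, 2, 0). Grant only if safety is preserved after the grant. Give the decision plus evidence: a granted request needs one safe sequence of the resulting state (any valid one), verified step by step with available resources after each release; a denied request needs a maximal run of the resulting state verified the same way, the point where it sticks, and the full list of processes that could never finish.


GRANT: granting preserves safety; a valid post-grant sequence is foxtrot, golf, hotel, bravo, alpha, echo, charlie.
Key observation: (1, 1, 1) free after granting still covers foxtrot first, and each release covers the next.
Verifying the post-grant state step by step:
  pool = (1, 1, 1)
  foxtrot needs (0, 1, 1) <= (1, 1, 1) -> finishes; pool += (0, 0, 1) = (1, 1, 2)
  golf needs (0, 1, 2) <= (1, 1, 2) -> finishes; pool += (0, 0, 2) = (1, 1, 4)
  hotel needs (0, 1, 4) <= (1, 1, 4) -> finishes; pool += (1, 2, 0) = (2, 3, 4)
  bravo needs (2, 2, 3) <= (2, 3, 4) -> finishes; pool += (1, 1, 0) = (3, 4, 4)
  alpha needs (0, 2, 2) <= (3, 4, 4) -> finishes; pool += (1, 0, 1) = (4, 4, 5)
  echo needs (2, 3, 0) <= (4, 4, 5) -> finishes; pool += (0, 1, 0) = (4, 5, 5)
  charlie needs (2, 2, 3) <= (4, 5, 5) -> finishes; pool += (1, 0, 1) = (5, 5, 6)
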